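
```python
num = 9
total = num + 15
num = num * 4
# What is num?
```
Trace:
  num=9
  num=9, total=24
  num=36, total=24

Final answer: 36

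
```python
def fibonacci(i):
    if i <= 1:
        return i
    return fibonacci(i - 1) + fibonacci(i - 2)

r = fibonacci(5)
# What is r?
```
Call trace (a repeated sub-call is expanded the first time; later identical calls just restate its return value):
fibonacci(i=5)
  fibonacci(i=4)
    fibonacci(i=3)
      fibonacci(i=2)
        fibonacci(i=1)
        -> return 1
        fibonacci(i=0)
        -> return 0
      -> return 1
      fibonacci(i=1)
      -> return 1
    -> return 2
    fibonacci(i=2) -> return 1  (same call as traced above)
  -> return 3
  fibonacci(i=3) -> return 2  (same call as traced above)
-> return 5

Final answer: 5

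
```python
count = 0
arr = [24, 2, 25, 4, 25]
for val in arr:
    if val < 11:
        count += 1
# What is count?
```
Trace:
  count=0
  count=0, val=24
  count=1, val=2
  count=1, val=25
  count=2, val=4
  count=2, val=25

Final answer: 2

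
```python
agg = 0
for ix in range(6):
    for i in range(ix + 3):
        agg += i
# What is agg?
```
Trace:
  agg=0
  agg=0, ix=0, i=0
  agg=1, ix=0, i=1
  agg=3, ix=0, i=2
  agg=3, ix=1, i=0
  agg=4, ix=1, i=1
  agg=6, ix=1, i=2
  agg=9, ix=1, i=3
  agg=9, ix=2, i=0
  agg=10, ix=2, i=1
  agg=12, ix=2, i=2
  agg=15, ix=2, i=3
  agg=19, ix=2, i=4
  agg=19, ix=3, i=0
  agg=20, ix=3, i=1
  agg=22, ix=3, i=2
  agg=25, ix=3, i=3
  agg=29, ix=3, i=4
  agg=34, ix=3, i=5
  agg=34, ix=4, i=0
  agg=35, ix=4, i=1
  agg=37, ix=4, i=2
  agg=40, ix=4, i=3
  agg=44, ix=4, i=4
  agg=49, ix=4, i=5
  agg=55, ix=4, i=6
  agg=55, ix=5, i=0
  agg=56, ix=5, i=1
  agg=58, ix=5, i=2
  agg=61, ix=5, i=3
  agg=65, ix=5, i=4
  agg=70, ix=5, i=5
  agg=76, ix=5, i=6
  agg=83, ix=5, i=7

Final answer: 83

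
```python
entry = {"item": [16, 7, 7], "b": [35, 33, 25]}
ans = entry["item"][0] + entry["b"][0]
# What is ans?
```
Trace:
  entry={'item': [16, 7, 7], 'b': [35, 33, 25]}
  entry={'item': [16, 7, 7], 'b': [35, 33, 25]}, ans=51

Final answer: 51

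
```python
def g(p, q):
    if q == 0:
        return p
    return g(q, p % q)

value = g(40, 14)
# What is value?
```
Call trace:
g(p=40, q=14)
  g(p=14, q=12)
    g(p=12, q=2)
      g(p=2, q=0)
      -> return 2
    -> return 2
  -> return 2
-> return 2

Final answer: 2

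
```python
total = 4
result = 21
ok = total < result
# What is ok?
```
Trace:
  total=4
  total=4, result=21
  total=4, result=21, ok=True

Final answer: True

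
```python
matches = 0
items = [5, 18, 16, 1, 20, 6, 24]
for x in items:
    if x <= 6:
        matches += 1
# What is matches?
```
Trace:
  matches=0
  matches=1, x=5
  matches=1, x=18
  matches=1, x=16
  matches=2, x=1
  matches=2, x=20
  matches=3, x=6
  matches=3, x=24

Final answer: 3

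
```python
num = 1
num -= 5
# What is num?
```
Trace:
  num=1
  num=-4

Final answer: -4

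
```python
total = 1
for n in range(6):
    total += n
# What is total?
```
Trace:
  total=1
  total=1, n=0
  total=2, n=1
  total=4, n=2
  total=7, n=3
  total=11, n=4
  total=16, n=5

Final answer: 16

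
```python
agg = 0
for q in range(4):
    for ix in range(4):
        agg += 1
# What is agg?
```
Trace:
  agg=0
  agg=1, q=0, ix=0
  agg=2, q=0, ix=1
  agg=3, q=0, ix=2
  agg=4, q=0, ix=3
  agg=5, q=1, ix=0
  agg=6, q=1, ix=1
  agg=7, q=1, ix=2
  agg=8, q=1, ix=3
  agg=9, q=2, ix=0
  agg=10, q=2, ix=1
  agg=11, q=2, ix=2
  agg=12, q=2, ix=3
  agg=13, q=3, ix=0
  agg=14, q=3, ix=1
  agg=15, q=3, ix=2
  agg=16, q=3, ix=3

Final answer: 16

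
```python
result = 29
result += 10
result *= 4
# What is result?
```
Trace:
  result=29
  result=39
  result=156

Final answer: 156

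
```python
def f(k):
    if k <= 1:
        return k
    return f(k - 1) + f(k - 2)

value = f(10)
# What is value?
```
Call trace (a repeated sub-call is expanded the first time; later identical calls just restate its return value):
f(k=10)
  f(k=9)
    f(k=8)
      f(k=7)
        f(k=6)
          f(k=5)
            f(k=4)
              f(k=3)
                f(k=2)
                  f(k=1)
                  -> return 1
                  f(k=0)
                  -> return 0
                -> return 1
                f(k=1)
                -> return 1
              -> return 2
              f(k=2) -> return 1  (same call as traced above)
            -> return 3
            f(k=3) -> return 2  (same call as traced above)
          -> return 5
          f(k=4) -> return 3  (same call as traced above)
        -> return 8
        f(k=5) -> return 5  (same call as traced above)
      -> return 13
      f(k=6) -> return 8  (same call as traced above)
    -> return 21
    f(k=7) -> return 13  (same call as traced above)
  -> return 34
  f(k=8) -> return 21  (same call as traced above)
-> return 55

Final answer: 55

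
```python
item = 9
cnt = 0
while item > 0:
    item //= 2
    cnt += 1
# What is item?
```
Trace:
  item=9
  item=9, cnt=0
  item=4, cnt=1
  item=2, cnt=2
  item=1, cnt=3
  item=0, cnt=4

Final answer: 0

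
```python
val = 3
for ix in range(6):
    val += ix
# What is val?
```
Trace:
  val=3
  val=3, ix=0
  val=4, ix=1
  val=6, ix=2
  val=9, ix=3
  val=13, ix=4
  val=18, ix=5

Final answer: 18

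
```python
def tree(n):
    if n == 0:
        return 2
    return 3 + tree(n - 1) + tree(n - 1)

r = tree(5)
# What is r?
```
Call trace (a repeated sub-call is expanded the first time; later identical calls just restate its return value):
tree(n=5)
  tree(n=4)
    tree(n=3)
      tree(n=2)
        tree(n=1)
          tree(n=0)
          -> return 2
          tree(n=0)
          -> return 2
        -> return 7
        tree(n=1) -> return 7  (same call as traced above)
      -> return 17
      tree(n=2) -> return 17  (same call as traced above)
    -> return 37
    tree(n=3) -> return 37  (same call as traced above)
  -> return 77
  tree(n=4) -> return 77  (same call as traced above)
-> return 157

Final answer: 157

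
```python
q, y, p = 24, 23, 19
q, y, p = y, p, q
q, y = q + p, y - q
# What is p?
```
Trace:
  q=24, y=23, p=19
  q=23, y=19, p=24
  q=47, y=-4, p=24

Final answer: 24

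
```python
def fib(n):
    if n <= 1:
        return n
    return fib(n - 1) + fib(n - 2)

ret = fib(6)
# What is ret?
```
Call trace (a repeated sub-call is expanded the first time; later identical calls just restate its return value):
fib(n=6)
  fib(n=5)
    fib(n=4)
      fib(n=3)
        fib(n=2)
          fib(n=1)
          -> return 1
          fib(n=0)
          -> return 0
        -> return 1
        fib(n=1)
        -> return 1
      -> return 2
      fib(n=2) -> return 1  (same call as traced above)
    -> return 3
    fib(n=3) -> return 2  (same call as traced above)
  -> return 5
  fib(n=4) -> return 3  (same call as traced above)
-> return 8

Final answer: 8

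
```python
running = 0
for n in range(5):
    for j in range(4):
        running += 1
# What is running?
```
Trace:
  running=0
  running=1, n=0, j=0
  running=2, n=0, j=1
  running=3, n=0, j=2
  running=4, n=0, j=3
  running=5, n=1, j=0
  running=6, n=1, j=1
  running=7, n=1, j=2
  running=8, n=1, j=3
  running=9, n=2, j=0
  running=10, n=2, j=1
  running=11, n=2, j=2
  running=12, n=2, j=3
  running=13, n=3, j=0
  running=14, n=3, j=1
  running=15, n=3, j=2
  running=16, n=3, j=3
  running=17, n=4, j=0
  running=18, n=4, j=1
  running=19, n=4, j=2
  running=20, n=4, j=3

Final answer: 20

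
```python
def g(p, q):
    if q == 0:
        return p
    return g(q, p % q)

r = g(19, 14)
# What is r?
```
Call trace:
g(p=19, q=14)
  g(p=14, q=5)
    g(p=5, q=4)
      g(p=4, q=1)
        g(p=1, q=0)
        -> return 1
      -> return 1
    -> return 1
  -> return 1
-> return 1

Final answer: 1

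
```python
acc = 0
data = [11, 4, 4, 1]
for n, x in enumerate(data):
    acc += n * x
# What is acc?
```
Trace:
  acc=0
  acc=0, n=0, x=11
  acc=4, n=1, x=4
  acc=12, n=2, x=4
  acc=15, n=3, x=1

Final answer: 15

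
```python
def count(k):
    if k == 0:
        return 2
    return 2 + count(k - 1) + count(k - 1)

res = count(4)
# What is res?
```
Call trace (a repeated sub-call is expanded the first time; later identical calls just restate its return value):
count(k=4)
  count(k=3)
    count(k=2)
      count(k=1)
        count(k=0)
        -> return 2
        count(k=0)
        -> return 2
      -> return 6
      count(k=1) -> return 6  (same call as traced above)
    -> return 14
    count(k=2) -> return 14  (same call as traced above)
  -> return 30
  count(k=3) -> return 30  (same call as traced above)
-> return 62

Final answer: 62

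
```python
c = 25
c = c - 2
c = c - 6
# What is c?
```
Trace:
  c=25
  c=23
  c=17

Final answer: 17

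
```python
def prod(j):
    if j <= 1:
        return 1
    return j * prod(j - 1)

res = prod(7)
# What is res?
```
Call trace:
prod(j=7)
  prod(j=6)
    prod(j=5)
      prod(j=4)
        prod(j=3)
          prod(j=2)
            prod(j=1)
            -> return 1
          -> return 2
        -> return 6
      -> return 24
    -> return 120
  -> return 720
-> return 5040

Final answer: 5040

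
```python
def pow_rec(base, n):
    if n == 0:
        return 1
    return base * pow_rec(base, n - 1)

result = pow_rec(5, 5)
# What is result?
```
Call trace:
pow_rec(base=5, n=5)
  pow_rec(base=5, n=4)
    pow_rec(base=5, n=3)
      pow_rec(base=5, n=2)
        pow_rec(base=5, n=1)
          pow_rec(base=5, n=0)
          -> return 1
        -> return 5
      -> return 25
    -> return 125
  -> return 625
-> return 3125

Final answer: 3125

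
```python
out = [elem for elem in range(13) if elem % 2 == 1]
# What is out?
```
Trace:
  elem=0
  elem=1
  elem=2
  elem=3
  elem=4
  elem=5
  elem=6
  elem=7
  elem=8
  elem=9
  elem=10
  elem=11
  elem=12
  out=[1, 3, 5, 7, 9, 11]

Final answer: [1, 3, 5, 7, 9, 11]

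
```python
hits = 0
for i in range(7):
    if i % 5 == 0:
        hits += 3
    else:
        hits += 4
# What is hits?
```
Trace:
  hits=0
  hits=3, i=0
  hits=7, i=1
  hits=11, i=2
  hits=15, i=3
  hits=19, i=4
  hits=22, i=5
  hits=26, i=6

Final answer: 26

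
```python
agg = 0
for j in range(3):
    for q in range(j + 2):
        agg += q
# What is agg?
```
Trace:
  agg=0
  agg=0, j=0, q=0
  agg=1, j=0, q=1
  agg=1, j=1, q=0
  agg=2, j=1, q=1
  agg=4, j=1, q=2
  agg=4, j=2, q=0
  agg=5, j=2, q=1
  agg=7, j=2, q=2
  agg=10, j=2, q=3

Final answer: 10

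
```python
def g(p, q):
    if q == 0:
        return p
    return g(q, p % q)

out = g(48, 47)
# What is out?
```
Call trace:
g(p=48, q=47)
  g(p=47, q=1)
    g(p=1, q=0)
    -> return 1
  -> return 1
-> return 1

Final answer: 1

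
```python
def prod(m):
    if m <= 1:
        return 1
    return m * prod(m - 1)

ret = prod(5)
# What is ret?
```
Call trace:
prod(m=5)
  prod(m=4)
    prod(m=3)
      prod(m=2)
        prod(m=1)
        -> return 1
      -> return 2
    -> return 6
  -> return 24
-> return 120

Final answer: 120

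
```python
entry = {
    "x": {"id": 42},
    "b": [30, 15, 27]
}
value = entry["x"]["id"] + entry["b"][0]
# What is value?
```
Trace:
  entry={'x': {'id': 42}, 'b': [30, 15, 27]}
  entry={'x': {'id': 42}, 'b': [30, 15, 27]}, value=72

Final answer: 72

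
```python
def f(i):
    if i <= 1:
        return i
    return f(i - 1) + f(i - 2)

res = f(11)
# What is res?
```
Call trace (a repeated sub-call is expanded the first time; later identical calls just restate its return value):
f(i=11)
  f(i=10)
    f(i=9)
      f(i=8)
        f(i=7)
          f(i=6)
            f(i=5)
              f(i=4)
                f(i=3)
                  f(i=2)
                    f(i=1)
                    -> return 1
                    f(i=0)
                    -> return 0
                  -> return 1
                  f(i=1)
                  -> return 1
                -> return 2
                f(i=2) -> return 1  (same call as traced above)
              -> return 3
              f(i=3) -> return 2  (same call as traced above)
            -> return 5
            f(i=4) -> return 3  (same call as traced above)
          -> return 8
          f(i=5) -> return 5  (same call as traced above)
        -> return 13
        f(i=6) -> return 8  (same call as traced above)
      -> return 21
      f(i=7) -> return 13  (same call as traced above)
    -> return 34
    f(i=8) -> return 21  (same call as traced above)
  -> return 55
  f(i=9) -> return 34  (same call as traced above)
-> return 89

Final answer: 89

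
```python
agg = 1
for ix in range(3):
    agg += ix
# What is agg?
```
Trace:
  agg=1
  agg=1, ix=0
  agg=2, ix=1
  agg=4, ix=2

Final answer: 4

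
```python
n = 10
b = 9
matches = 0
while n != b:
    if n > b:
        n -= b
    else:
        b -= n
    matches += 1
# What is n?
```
Trace:
  n=10
  n=10, b=9
  n=10, b=9, matches=0
  n=1, b=9, matches=1
  n=1, b=8, matches=2
  n=1, b=7, matches=3
  n=1, b=6, matches=4
  n=1, b=5, matches=5
  n=1, b=4, matches=6
  n=1, b=3, matches=7
  n=1, b=2, matches=8
  n=1, b=1, matches=9

Final answer: 1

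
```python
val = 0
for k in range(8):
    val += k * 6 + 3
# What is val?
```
Trace:
  val=0
  val=3, k=0
  val=12, k=1
  val=27, k=2
  val=48, k=3
  val=75, k=4
  val=108, k=5
  val=147, k=6
  val=192, k=7

Final answer: 192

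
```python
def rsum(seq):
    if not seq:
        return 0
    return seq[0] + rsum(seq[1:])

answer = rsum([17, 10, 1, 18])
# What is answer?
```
Call trace:
rsum(seq=[17, 10, 1, 18])
  rsum(seq=[10, 1, 18])
    rsum(seq=[1, 18])
      rsum(seq=[18])
        rsum(seq=[])
        -> return 0
      -> return 18
    -> return 19
  -> return 29
-> return 46

Final answer: 46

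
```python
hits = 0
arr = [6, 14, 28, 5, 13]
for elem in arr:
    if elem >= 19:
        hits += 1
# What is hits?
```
Trace:
  hits=0
  hits=0, elem=6
  hits=0, elem=14
  hits=1, elem=28
  hits=1, elem=5
  hits=1, elem=13

Final answer: 1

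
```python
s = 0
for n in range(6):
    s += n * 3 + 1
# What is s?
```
Trace:
  s=0
  s=1, n=0
  s=5, n=1
  s=12, n=2
  s=22, n=3
  s=35, n=4
  s=51, n=5

Final answer: 51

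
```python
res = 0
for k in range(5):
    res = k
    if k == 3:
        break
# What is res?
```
Trace:
  res=0
  res=0, k=0
  res=1, k=1
  res=2, k=2
  res=3, k=3

Final answer: 3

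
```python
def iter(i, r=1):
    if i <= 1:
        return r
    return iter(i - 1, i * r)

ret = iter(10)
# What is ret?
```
Call trace:
iter(i=10, r=1)
  iter(i=9, r=10)
    iter(i=8, r=90)
      iter(i=7, r=720)
        iter(i=6, r=5040)
          iter(i=5, r=30240)
            iter(i=4, r=151200)
              iter(i=3, r=604800)
                iter(i=2, r=1814400)
                  iter(i=1, r=3628800)
                  -> return 3628800
                -> return 3628800
              -> return 3628800
            -> return 3628800
          -> return 3628800
        -> return 3628800
      -> return 3628800
    -> return 3628800
  -> return 3628800
-> return 3628800

Final answer: 3628800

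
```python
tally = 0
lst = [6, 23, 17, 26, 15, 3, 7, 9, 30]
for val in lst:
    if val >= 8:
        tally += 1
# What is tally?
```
Trace:
  tally=0
  tally=0, val=6
  tally=1, val=23
  tally=2, val=17
  tally=3, val=26
  tally=4, val=15
  tally=4, val=3
  tally=4, val=7
  tally=5, val=9
  tally=6, val=30

Final answer: 6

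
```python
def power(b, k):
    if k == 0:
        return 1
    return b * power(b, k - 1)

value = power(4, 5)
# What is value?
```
Call trace:
power(b=4, k=5)
  power(b=4, k=4)
    power(b=4, k=3)
      power(b=4, k=2)
        power(b=4, k=1)
          power(b=4, k=0)
          -> return 1
        -> return 4
      -> return 16
    -> return 64
  -> return 256
-> return 1024

Final answer: 1024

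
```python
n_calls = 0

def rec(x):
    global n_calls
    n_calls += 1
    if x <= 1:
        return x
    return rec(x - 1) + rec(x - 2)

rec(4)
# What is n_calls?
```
Call trace (a repeated sub-call is expanded the first time; later identical calls just restate its return value):
rec(x=4)
  rec(x=3)
    rec(x=2)
      rec(x=1)
      -> return 1
      rec(x=0)
      -> return 0
    -> return 1
    rec(x=1)
    -> return 1
  -> return 2
  rec(x=2) -> return 1  (same call as traced above)
-> return 3

n_calls is incremented once per call, so count the calls in each subtree. Let C(x) = number of calls made by rec(x).
C(0) = C(1) = 1 (base case, no recursion); C(x) = 1 + C(x - 1) + C(x - 2) otherwise.
C(2) = 1 + C(1) + C(0) = 1 + 1 + 1 = 3
C(3) = 1 + C(2) + C(1) = 1 + 3 + 1 = 5
C(4) = 1 + C(3) + C(2) = 1 + 5 + 3 = 9
n_calls = C(4) = 9

Final answer: 9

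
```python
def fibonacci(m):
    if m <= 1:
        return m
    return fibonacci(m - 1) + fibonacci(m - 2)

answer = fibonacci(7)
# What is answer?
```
Call trace (a repeated sub-call is expanded the first time; later identical calls just restate its return value):
fibonacci(m=7)
  fibonacci(m=6)
    fibonacci(m=5)
      fibonacci(m=4)
        fibonacci(m=3)
          fibonacci(m=2)
            fibonacci(m=1)
            -> return 1
            fibonacci(m=0)
            -> return 0
          -> return 1
          fibonacci(m=1)
          -> return 1
        -> return 2
        fibonacci(m=2) -> return 1  (same call as traced above)
      -> return 3
      fibonacci(m=3) -> return 2  (same call as traced above)
    -> return 5
    fibonacci(m=4) -> return 3  (same call as traced above)
  -> return 8
  fibonacci(m=5) -> return 5  (same call as traced above)
-> return 13

Final answer: 13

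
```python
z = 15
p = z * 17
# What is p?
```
Trace:
  z=15
  z=15, p=255

Final answer: 255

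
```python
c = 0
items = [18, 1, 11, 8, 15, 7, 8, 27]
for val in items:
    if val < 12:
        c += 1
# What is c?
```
Trace:
  c=0
  c=0, val=18
  c=1, val=1
  c=2, val=11
  c=3, val=8
  c=3, val=15
  c=4, val=7
  c=5, val=8
  c=5, val=27

Final answer: 5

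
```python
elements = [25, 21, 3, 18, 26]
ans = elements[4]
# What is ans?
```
Trace:
  elements=[25, 21, 3, 18, 26]
  elements=[25, 21, 3, 18, 26], ans=26

Final answer: 26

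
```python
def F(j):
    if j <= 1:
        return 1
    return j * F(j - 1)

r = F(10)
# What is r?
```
Call trace:
F(j=10)
  F(j=9)
    F(j=8)
      F(j=7)
        F(j=6)
          F(j=5)
            F(j=4)
              F(j=3)
                F(j=2)
                  F(j=1)
                  -> return 1
                -> return 2
              -> return 6
            -> return 24
          -> return 120
        -> return 720
      -> return 5040
    -> return 40320
  -> return 362880
-> return 3628800

Final answer: 3628800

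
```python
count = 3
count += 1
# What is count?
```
Trace:
  count=3
  count=4

Final answer: 4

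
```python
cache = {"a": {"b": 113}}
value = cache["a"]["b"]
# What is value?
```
Trace:
  cache={'a': {'b': 113}}
  cache={'a': {'b': 113}}, value=113

Final answer: 113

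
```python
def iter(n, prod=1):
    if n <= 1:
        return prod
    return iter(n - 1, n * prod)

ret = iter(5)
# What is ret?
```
Call trace:
iter(n=5, prod=1)
  iter(n=4, prod=5)
    iter(n=3, prod=20)
      iter(n=2, prod=60)
        iter(n=1, prod=120)
        -> return 120
      -> return 120
    -> return 120
  -> return 120
-> return 120

Final answer: 120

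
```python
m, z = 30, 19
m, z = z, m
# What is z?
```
Trace:
  m=30, z=19
  m=19, z=30

Final answer: 30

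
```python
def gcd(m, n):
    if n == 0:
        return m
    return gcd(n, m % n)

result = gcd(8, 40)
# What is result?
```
Call trace:
gcd(m=8, n=40)
  gcd(m=40, n=8)
    gcd(m=8, n=0)
    -> return 8
  -> return 8
-> return 8

Final answer: 8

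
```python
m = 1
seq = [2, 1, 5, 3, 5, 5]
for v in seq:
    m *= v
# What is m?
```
Trace:
  m=1
  m=2, v=2
  m=2, v=1
  m=10, v=5
  m=30, v=3
  m=150, v=5
  m=750, v=5

Final answer: 750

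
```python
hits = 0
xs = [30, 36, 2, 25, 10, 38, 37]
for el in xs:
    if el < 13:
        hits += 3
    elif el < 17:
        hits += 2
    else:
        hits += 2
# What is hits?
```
Trace:
  hits=0
  hits=2, el=30
  hits=4, el=36
  hits=7, el=2
  hits=9, el=25
  hits=12, el=10
  hits=14, el=38
  hits=16, el=37

Final answer: 16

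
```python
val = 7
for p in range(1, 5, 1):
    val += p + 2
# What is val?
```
Trace:
  val=7
  val=10, p=1
  val=14, p=2
  val=19, p=3
  val=25, p=4

Final answer: 25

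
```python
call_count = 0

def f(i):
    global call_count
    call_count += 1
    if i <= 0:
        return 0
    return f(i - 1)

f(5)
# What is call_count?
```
Call trace:
f(i=5)
  f(i=4)
    f(i=3)
      f(i=2)
        f(i=1)
          f(i=0)
          -> return 0
        -> return 0
      -> return 0
    -> return 0
  -> return 0
-> return 0

call_count is incremented once per call. f is entered once for each i = 5, 4, 3, 2, 1, 0 (the i <= 0 call returns without recursing), i.e. 5 + 1 calls.
call_count = 6

Final answer: 6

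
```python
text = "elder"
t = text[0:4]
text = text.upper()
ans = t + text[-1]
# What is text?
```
Trace:
  text='elder'
  text='elder', t='elde'
  text='ELDER', t='elde'
  text='ELDER', t='elde', ans='eldeR'

Final answer: 'ELDER'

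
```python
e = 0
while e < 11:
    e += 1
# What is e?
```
Trace:
  e=0
  e=1
  e=2
  e=3
  e=4
  e=5
  e=6
  e=7
  e=8
  e=9
  e=10
  e=11

Final answer: 11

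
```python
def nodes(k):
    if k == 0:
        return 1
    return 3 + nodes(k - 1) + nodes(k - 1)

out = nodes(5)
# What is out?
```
Call trace (a repeated sub-call is expanded the first time; later identical calls just restate its return value):
nodes(k=5)
  nodes(k=4)
    nodes(k=3)
      nodes(k=2)
        nodes(k=1)
          nodes(k=0)
          -> return 1
          nodes(k=0)
          -> return 1
        -> return 5
        nodes(k=1) -> return 5  (same call as traced above)
      -> return 13
      nodes(k=2) -> return 13  (same call as traced above)
    -> return 29
    nodes(k=3) -> return 29  (same call as traced above)
  -> return 61
  nodes(k=4) -> return 61  (same call as traced above)
-> return 125

Final answer: 125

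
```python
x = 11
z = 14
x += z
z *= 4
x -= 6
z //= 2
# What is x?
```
Trace:
  x=11
  x=11, z=14
  x=25, z=14
  x=25, z=56
  x=19, z=56
  x=19, z=28

Final answer: 19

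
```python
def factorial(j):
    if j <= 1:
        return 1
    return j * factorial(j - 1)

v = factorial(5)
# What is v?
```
Call trace:
factorial(j=5)
  factorial(j=4)
    factorial(j=3)
      factorial(j=2)
        factorial(j=1)
        -> return 1
      -> return 2
    -> return 6
  -> return 24
-> return 120

Final answer: 120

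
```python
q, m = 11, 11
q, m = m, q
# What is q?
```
Trace:
  q=11, m=11
  q=11, m=11

Final answer: 11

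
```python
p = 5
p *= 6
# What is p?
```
Trace:
  p=5
  p=30

Final answer: 30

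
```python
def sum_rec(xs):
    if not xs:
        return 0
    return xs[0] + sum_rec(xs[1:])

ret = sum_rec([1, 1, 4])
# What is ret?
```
Call trace:
sum_rec(xs=[1, 1, 4])
  sum_rec(xs=[1, 4])
    sum_rec(xs=[4])
      sum_rec(xs=[])
      -> return 0
    -> return 4
  -> return 5
-> return 6

Final answer: 6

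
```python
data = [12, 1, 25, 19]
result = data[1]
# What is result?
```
Trace:
  data=[12, 1, 25, 19]
  data=[12, 1, 25, 19], result=1

Final answer: 1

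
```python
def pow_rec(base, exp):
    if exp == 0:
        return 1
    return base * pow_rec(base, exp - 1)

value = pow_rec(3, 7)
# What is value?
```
Call trace:
pow_rec(base=3, exp=7)
  pow_rec(base=3, exp=6)
    pow_rec(base=3, exp=5)
      pow_rec(base=3, exp=4)
        pow_rec(base=3, exp=3)
          pow_rec(base=3, exp=2)
            pow_rec(base=3, exp=1)
              pow_rec(base=3, exp=0)
              -> return 1
            -> return 3
          -> return 9
        -> return 27
      -> return 81
    -> return 243
  -> return 729
-> return 2187

Final answer: 2187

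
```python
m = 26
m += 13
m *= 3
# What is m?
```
Trace:
  m=26
  m=39
  m=117

Final answer: 117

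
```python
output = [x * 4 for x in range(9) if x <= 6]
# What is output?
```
Trace:
  x=0
  x=1
  x=2
  x=3
  x=4
  x=5
  x=6
  x=7
  x=8
  output=[0, 4, 8, 12, 16, 20, 24]

Final answer: [0, 4, 8, 12, 16, 20, 24]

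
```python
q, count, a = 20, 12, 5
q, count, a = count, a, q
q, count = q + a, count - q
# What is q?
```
Trace:
  q=20, count=12, a=5
  q=12, count=5, a=20
  q=32, count=-7, a=20

Final answer: 32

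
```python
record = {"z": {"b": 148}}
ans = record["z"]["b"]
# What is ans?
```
Trace:
  record={'z': {'b': 148}}
  record={'z': {'b': 148}}, ans=148

Final answer: 148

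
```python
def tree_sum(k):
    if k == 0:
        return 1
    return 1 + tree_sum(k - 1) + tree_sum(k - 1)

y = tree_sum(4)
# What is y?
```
Call trace (a repeated sub-call is expanded the first time; later identical calls just restate its return value):
tree_sum(k=4)
  tree_sum(k=3)
    tree_sum(k=2)
      tree_sum(k=1)
        tree_sum(k=0)
        -> return 1
        tree_sum(k=0)
        -> return 1
      -> return 3
      tree_sum(k=1) -> return 3  (same call as traced above)
    -> return 7
    tree_sum(k=2) -> return 7  (same call as traced above)
  -> return 15
  tree_sum(k=3) -> return 15  (same call as traced above)
-> return 31

Final answer: 31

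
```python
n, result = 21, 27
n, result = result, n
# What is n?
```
Trace:
  n=21, result=27
  n=27, result=21

Final answer: 27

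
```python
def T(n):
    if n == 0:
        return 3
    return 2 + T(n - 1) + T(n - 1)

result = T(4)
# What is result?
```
Call trace (a repeated sub-call is expanded the first time; later identical calls just restate its return value):
T(n=4)
  T(n=3)
    T(n=2)
      T(n=1)
        T(n=0)
        -> return 3
        T(n=0)
        -> return 3
      -> return 8
      T(n=1) -> return 8  (same call as traced above)
    -> return 18
    T(n=2) -> return 18  (same call as traced above)
  -> return 38
  T(n=3) -> return 38  (same call as traced above)
-> return 78

Final answer: 78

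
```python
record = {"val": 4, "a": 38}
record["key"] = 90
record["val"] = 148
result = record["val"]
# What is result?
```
Trace:
  record={'val': 4, 'a': 38}
  record={'val': 4, 'a': 38, 'key': 90}
  record={'val': 148, 'a': 38, 'key': 90}
  record={'val': 148, 'a': 38, 'key': 90}, result=148

Final answer: 148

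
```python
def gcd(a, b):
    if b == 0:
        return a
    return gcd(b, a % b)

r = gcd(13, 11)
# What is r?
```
Call trace:
gcd(a=13, b=11)
  gcd(a=11, b=2)
    gcd(a=2, b=1)
      gcd(a=1, b=0)
      -> return 1
    -> return 1
  -> return 1
-> return 1

Final answer: 1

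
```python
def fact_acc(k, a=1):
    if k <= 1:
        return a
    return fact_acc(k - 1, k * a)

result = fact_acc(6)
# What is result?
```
Call trace:
fact_acc(k=6, a=1)
  fact_acc(k=5, a=6)
    fact_acc(k=4, a=30)
      fact_acc(k=3, a=120)
        fact_acc(k=2, a=360)
          fact_acc(k=1, a=720)
          -> return 720
        -> return 720
      -> return 720
    -> return 720
  -> return 720
-> return 720

Final answer: 720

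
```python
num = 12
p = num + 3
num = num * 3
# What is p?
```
Trace:
  num=12
  num=12, p=15
  num=36, p=15

Final answer: 15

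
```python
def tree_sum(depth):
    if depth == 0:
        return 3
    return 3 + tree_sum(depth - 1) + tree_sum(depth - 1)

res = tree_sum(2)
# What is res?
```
Call trace (a repeated sub-call is expanded the first time; later identical calls just restate its return value):
tree_sum(depth=2)
  tree_sum(depth=1)
    tree_sum(depth=0)
    -> return 3
    tree_sum(depth=0)
    -> return 3
  -> return 9
  tree_sum(depth=1) -> return 9  (same call as traced above)
-> return 21

Final answer: 21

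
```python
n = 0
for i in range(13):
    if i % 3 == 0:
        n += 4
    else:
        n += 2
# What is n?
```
Trace:
  n=0
  n=4, i=0
  n=6, i=1
  n=8, i=2
  n=12, i=3
  n=14, i=4
  n=16, i=5
  n=20, i=6
  n=22, i=7
  n=24, i=8
  n=28, i=9
  n=30, i=10
  n=32, i=11
  n=36, i=12

Final answer: 36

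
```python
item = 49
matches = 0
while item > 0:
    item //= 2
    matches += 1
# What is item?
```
Trace:
  item=49
  item=49, matches=0
  item=24, matches=1
  item=12, matches=2
  item=6, matches=3
  item=3, matches=4
  item=1, matches=5
  item=0, matches=6

Final answer: 0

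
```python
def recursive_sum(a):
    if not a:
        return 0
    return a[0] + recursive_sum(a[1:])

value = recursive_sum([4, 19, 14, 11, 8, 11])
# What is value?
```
Call trace:
recursive_sum(a=[4, 19, 14, 11, 8, 11])
  recursive_sum(a=[19, 14, 11, 8, 11])
    recursive_sum(a=[14, 11, 8, 11])
      recursive_sum(a=[11, 8, 11])
        recursive_sum(a=[8, 11])
          recursive_sum(a=[11])
            recursive_sum(a=[])
            -> return 0
          -> return 11
        -> return 19
      -> return 30
    -> return 44
  -> return 63
-> return 67

Final answer: 67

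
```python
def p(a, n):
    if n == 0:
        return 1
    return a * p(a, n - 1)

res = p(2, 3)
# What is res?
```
Call trace:
p(a=2, n=3)
  p(a=2, n=2)
    p(a=2, n=1)
      p(a=2, n=0)
      -> return 1
    -> return 2
  -> return 4
-> return 8

Final answer: 8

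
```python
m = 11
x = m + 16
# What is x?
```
Trace:
  m=11
  m=11, x=27

Final answer: 27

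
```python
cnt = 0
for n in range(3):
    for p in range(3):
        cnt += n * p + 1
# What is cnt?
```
Trace:
  cnt=0
  cnt=1, n=0, p=0
  cnt=2, n=0, p=1
  cnt=3, n=0, p=2
  cnt=4, n=1, p=0
  cnt=6, n=1, p=1
  cnt=9, n=1, p=2
  cnt=10, n=2, p=0
  cnt=13, n=2, p=1
  cnt=18, n=2, p=2

Final answer: 18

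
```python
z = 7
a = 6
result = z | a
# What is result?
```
Trace:
  z=7
  z=7, a=6
  z=7, a=6, result=7

Final answer: 7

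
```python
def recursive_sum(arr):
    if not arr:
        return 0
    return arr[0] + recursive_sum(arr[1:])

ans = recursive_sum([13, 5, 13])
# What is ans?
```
Call trace:
recursive_sum(arr=[13, 5, 13])
  recursive_sum(arr=[5, 13])
    recursive_sum(arr=[13])
      recursive_sum(arr=[])
      -> return 0
    -> return 13
  -> return 18
-> return 31

Final answer: 31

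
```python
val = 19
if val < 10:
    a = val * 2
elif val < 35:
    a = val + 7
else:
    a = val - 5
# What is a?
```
Trace:
  val=19
  val=19, a=26

Final answer: 26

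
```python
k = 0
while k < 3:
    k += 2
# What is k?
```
Trace:
  k=0
  k=2
  k=4

Final answer: 4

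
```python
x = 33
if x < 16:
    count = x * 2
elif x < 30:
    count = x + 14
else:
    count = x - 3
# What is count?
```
Trace:
  x=33
  x=33, count=30

Final answer: 30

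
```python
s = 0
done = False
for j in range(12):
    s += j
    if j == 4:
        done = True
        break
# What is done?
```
Trace:
  s=0
  s=0, done=False
  s=0, done=False, j=0
  s=1, done=False, j=1
  s=3, done=False, j=2
  s=6, done=False, j=3
  s=10, done=True, j=4

Final answer: True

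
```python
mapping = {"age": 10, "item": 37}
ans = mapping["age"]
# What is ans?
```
Trace:
  mapping={'age': 10, 'item': 37}
  mapping={'age': 10, 'item': 37}, ans=10

Final answer: 10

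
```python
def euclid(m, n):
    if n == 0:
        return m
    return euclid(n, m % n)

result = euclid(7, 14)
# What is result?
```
Call trace:
euclid(m=7, n=14)
  euclid(m=14, n=7)
    euclid(m=7, n=0)
    -> return 7
  -> return 7
-> return 7

Final answer: 7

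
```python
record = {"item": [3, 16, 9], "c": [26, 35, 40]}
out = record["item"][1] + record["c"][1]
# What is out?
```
Trace:
  record={'item': [3, 16, 9], 'c': [26, 35, 40]}
  record={'item': [3, 16, 9], 'c': [26, 35, 40]}, out=51

Final answer: 51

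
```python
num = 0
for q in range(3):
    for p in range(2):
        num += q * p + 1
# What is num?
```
Trace:
  num=0
  num=1, q=0, p=0
  num=2, q=0, p=1
  num=3, q=1, p=0
  num=5, q=1, p=1
  num=6, q=2, p=0
  num=9, q=2, p=1

Final answer: 9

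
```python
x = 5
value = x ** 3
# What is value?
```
Trace:
  x=5
  x=5, value=125

Final answer: 125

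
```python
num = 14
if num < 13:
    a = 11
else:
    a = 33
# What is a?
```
Trace:
  num=14
  num=14, a=33

Final answer: 33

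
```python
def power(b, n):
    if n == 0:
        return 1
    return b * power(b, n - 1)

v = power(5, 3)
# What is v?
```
Call trace:
power(b=5, n=3)
  power(b=5, n=2)
    power(b=5, n=1)
      power(b=5, n=0)
      -> return 1
    -> return 5
  -> return 25
-> return 125

Final answer: 125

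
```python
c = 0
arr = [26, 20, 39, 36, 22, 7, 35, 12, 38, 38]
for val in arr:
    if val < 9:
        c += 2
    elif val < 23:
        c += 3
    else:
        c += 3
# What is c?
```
Trace:
  c=0
  c=3, val=26
  c=6, val=20
  c=9, val=39
  c=12, val=36
  c=15, val=22
  c=17, val=7
  c=20, val=35
  c=23, val=12
  c=26, val=38
  c=29, val=38

Final answer: 29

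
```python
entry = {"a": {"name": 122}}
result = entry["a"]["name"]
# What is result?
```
Trace:
  entry={'a': {'name': 122}}
  entry={'a': {'name': 122}}, result=122

Final answer: 122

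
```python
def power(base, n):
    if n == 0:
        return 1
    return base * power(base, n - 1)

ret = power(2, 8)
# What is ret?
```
Call trace:
power(base=2, n=8)
  power(base=2, n=7)
    power(base=2, n=6)
      power(base=2, n=5)
        power(base=2, n=4)
          power(base=2, n=3)
            power(base=2, n=2)
              power(base=2, n=1)
                power(base=2, n=0)
                -> return 1
              -> return 2
            -> return 4
          -> return 8
        -> return 16
      -> return 32
    -> return 64
  -> return 128
-> return 256

Final answer: 256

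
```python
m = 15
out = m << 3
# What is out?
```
Trace:
  m=15
  m=15, out=120

Final answer: 120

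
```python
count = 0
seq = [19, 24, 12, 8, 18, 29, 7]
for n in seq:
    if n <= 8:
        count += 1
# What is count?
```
Trace:
  count=0
  count=0, n=19
  count=0, n=24
  count=0, n=12
  count=1, n=8
  count=1, n=18
  count=1, n=29
  count=2, n=7

Final answer: 2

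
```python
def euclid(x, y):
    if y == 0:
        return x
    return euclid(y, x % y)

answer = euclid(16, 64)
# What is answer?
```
Call trace:
euclid(x=16, y=64)
  euclid(x=64, y=16)
    euclid(x=16, y=0)
    -> return 16
  -> return 16
-> return 16

Final answer: 16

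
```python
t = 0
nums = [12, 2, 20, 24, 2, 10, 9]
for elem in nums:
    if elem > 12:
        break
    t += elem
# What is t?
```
Trace:
  t=0
  t=12, elem=12
  t=14, elem=2
  t=14, elem=20

Final answer: 14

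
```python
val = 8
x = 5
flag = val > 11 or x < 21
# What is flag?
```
Trace:
  val=8
  val=8, x=5
  val=8, x=5, flag=True

Final answer: True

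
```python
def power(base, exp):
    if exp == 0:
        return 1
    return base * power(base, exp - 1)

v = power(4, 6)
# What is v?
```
Call trace:
power(base=4, exp=6)
  power(base=4, exp=5)
    power(base=4, exp=4)
      power(base=4, exp=3)
        power(base=4, exp=2)
          power(base=4, exp=1)
            power(base=4, exp=0)
            -> return 1
          -> return 4
        -> return 16
      -> return 64
    -> return 256
  -> return 1024
-> return 4096

Final answer: 4096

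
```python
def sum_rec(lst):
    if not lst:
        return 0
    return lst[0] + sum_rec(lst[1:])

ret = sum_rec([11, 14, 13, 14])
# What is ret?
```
Call trace:
sum_rec(lst=[11, 14, 13, 14])
  sum_rec(lst=[14, 13, 14])
    sum_rec(lst=[13, 14])
      sum_rec(lst=[14])
        sum_rec(lst=[])
        -> return 0
      -> return 14
    -> return 27
  -> return 41
-> return 52

Final answer: 52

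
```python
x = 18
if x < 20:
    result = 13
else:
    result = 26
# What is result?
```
Trace:
  x=18
  x=18, result=13

Final answer: 13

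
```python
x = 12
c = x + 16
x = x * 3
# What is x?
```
Trace:
  x=12
  x=12, c=28
  x=36, c=28

Final answer: 36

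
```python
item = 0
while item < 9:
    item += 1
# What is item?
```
Trace:
  item=0
  item=1
  item=2
  item=3
  item=4
  item=5
  item=6
  item=7
  item=8
  item=9

Final answer: 9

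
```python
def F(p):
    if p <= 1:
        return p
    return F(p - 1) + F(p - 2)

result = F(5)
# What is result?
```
Call trace (a repeated sub-call is expanded the first time; later identical calls just restate its return value):
F(p=5)
  F(p=4)
    F(p=3)
      F(p=2)
        F(p=1)
        -> return 1
        F(p=0)
        -> return 0
      -> return 1
      F(p=1)
      -> return 1
    -> return 2
    F(p=2) -> return 1  (same call as traced above)
  -> return 3
  F(p=3) -> return 2  (same call as traced above)
-> return 5

Final answer: 5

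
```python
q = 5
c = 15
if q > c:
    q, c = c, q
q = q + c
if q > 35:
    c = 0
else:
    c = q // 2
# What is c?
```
Trace:
  q=5
  q=5, c=15
  q=5, c=15
  q=20, c=15
  q=20, c=10

Final answer: 10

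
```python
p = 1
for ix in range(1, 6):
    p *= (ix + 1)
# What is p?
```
Trace:
  p=1
  p=2, ix=1
  p=6, ix=2
  p=24, ix=3
  p=120, ix=4
  p=720, ix=5

Final answer: 720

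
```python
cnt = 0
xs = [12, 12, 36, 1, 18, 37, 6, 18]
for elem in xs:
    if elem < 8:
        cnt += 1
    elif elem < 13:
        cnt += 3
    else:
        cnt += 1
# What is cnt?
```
Trace:
  cnt=0
  cnt=3, elem=12
  cnt=6, elem=12
  cnt=7, elem=36
  cnt=8, elem=1
  cnt=9, elem=18
  cnt=10, elem=37
  cnt=11, elem=6
  cnt=12, elem=18

Final answer: 12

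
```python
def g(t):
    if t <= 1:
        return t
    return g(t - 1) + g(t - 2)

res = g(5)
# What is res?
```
Call trace (a repeated sub-call is expanded the first time; later identical calls just restate its return value):
g(t=5)
  g(t=4)
    g(t=3)
      g(t=2)
        g(t=1)
        -> return 1
        g(t=0)
        -> return 0
      -> return 1
      g(t=1)
      -> return 1
    -> return 2
    g(t=2) -> return 1  (same call as traced above)
  -> return 3
  g(t=3) -> return 2  (same call as traced above)
-> return 5

Final answer: 5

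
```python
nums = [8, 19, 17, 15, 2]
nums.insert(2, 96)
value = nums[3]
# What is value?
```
Trace:
  nums=[8, 19, 17, 15, 2]
  nums=[8, 19, 96, 17, 15, 2]
  nums=[8, 19, 96, 17, 15, 2], value=17

Final answer: 17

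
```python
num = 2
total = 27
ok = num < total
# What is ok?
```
Trace:
  num=2
  num=2, total=27
  num=2, total=27, ok=True

Final answer: True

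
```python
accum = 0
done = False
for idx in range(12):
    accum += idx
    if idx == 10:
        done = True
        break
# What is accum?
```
Trace:
  accum=0
  accum=0, done=False
  accum=0, done=False, idx=0
  accum=1, done=False, idx=1
  accum=3, done=False, idx=2
  accum=6, done=False, idx=3
  accum=10, done=False, idx=4
  accum=15, done=False, idx=5
  accum=21, done=False, idx=6
  accum=28, done=False, idx=7
  accum=36, done=False, idx=8
  accum=45, done=False, idx=9
  accum=55, done=True, idx=10

Final answer: 55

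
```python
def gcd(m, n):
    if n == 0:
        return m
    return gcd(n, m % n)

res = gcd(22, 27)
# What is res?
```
Call trace:
gcd(m=22, n=27)
  gcd(m=27, n=22)
    gcd(m=22, n=5)
      gcd(m=5, n=2)
        gcd(m=2, n=1)
          gcd(m=1, n=0)
          -> return 1
        -> return 1
      -> return 1
    -> return 1
  -> return 1
-> return 1

Final answer: 1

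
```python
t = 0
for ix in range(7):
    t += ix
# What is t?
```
Trace:
  t=0
  t=0, ix=0
  t=1, ix=1
  t=3, ix=2
  t=6, ix=3
  t=10, ix=4
  t=15, ix=5
  t=21, ix=6

Final answer: 21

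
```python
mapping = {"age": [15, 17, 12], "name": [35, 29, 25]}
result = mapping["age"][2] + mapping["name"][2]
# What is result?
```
Trace:
  mapping={'age': [15, 17, 12], 'name': [35, 29, 25]}
  mapping={'age': [15, 17, 12], 'name': [35, 29, 25]}, result=37

Final answer: 37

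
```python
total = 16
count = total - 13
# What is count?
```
Trace:
  total=16
  total=16, count=3

Final answer: 3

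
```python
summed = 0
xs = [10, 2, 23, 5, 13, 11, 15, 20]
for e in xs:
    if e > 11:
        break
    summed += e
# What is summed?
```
Trace:
  summed=0
  summed=10, e=10
  summed=12, e=2
  summed=12, e=23

Final answer: 12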